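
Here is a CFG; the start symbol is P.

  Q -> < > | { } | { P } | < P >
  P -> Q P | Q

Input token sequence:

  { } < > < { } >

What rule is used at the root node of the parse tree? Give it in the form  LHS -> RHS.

P -> Q P

[P [Q { }] [P [Q < >] [P [Q < [P [Q { }]] >]]]]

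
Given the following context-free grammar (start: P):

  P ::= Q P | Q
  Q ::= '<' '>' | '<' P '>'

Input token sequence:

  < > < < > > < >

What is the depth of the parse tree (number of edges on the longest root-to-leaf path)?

5

[P [Q < >] [P [Q < [P [Q < >]] >] [P [Q < >]]]]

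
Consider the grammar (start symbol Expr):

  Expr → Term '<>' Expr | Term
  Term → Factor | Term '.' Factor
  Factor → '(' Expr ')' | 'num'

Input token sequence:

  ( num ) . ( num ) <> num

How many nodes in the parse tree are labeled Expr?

4

[Expr [Term [Term [Factor ( [Expr [Term [Factor num]]] )]] . [Factor ( [Expr [Term [Factor num]]] )]] <> [Expr [Term [Factor num]]]]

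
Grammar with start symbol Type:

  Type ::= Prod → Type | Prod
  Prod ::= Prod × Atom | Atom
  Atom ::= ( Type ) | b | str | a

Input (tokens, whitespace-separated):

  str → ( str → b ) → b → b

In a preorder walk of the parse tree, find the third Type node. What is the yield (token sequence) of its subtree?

str → b

[Type [Prod [Atom str]] → [Type [Prod [Atom ( [Type [Prod [Atom str]] → [Type [Prod [Atom b]]]] )]] → [Type [Prod [Atom b]] → [Type [Prod [Atom b]]]]]]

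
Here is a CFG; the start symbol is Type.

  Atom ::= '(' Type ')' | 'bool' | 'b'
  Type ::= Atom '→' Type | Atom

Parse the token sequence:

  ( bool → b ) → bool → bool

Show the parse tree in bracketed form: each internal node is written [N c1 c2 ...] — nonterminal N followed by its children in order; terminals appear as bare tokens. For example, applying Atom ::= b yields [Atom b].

[Type [Atom ( [Type [Atom bool] → [Type [Atom b]]] )] → [Type [Atom bool] → [Type [Atom bool]]]]

Type
Atom → Type
( Type ) → Type
( Atom → Type ) → Type
( bool → Type ) → Type
( bool → Atom ) → Type
( bool → b ) → Type
( bool → b ) → Atom → Type
( bool → b ) → bool → Type
( bool → b ) → bool → Atom
( bool → b ) → bool → bool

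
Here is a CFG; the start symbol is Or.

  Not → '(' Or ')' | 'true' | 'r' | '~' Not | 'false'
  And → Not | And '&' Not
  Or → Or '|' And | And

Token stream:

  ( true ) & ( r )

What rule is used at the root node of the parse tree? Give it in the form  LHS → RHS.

[Or [And [And [Not ( [Or [And [Not true]]] )]] & [Not ( [Or [And [Not r]]] )]]]

Or → And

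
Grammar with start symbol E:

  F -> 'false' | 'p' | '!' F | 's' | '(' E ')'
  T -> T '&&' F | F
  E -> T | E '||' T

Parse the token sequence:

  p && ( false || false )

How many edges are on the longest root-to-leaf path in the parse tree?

7

[E [T [T [F p]] && [F ( [E [E [T [F false]]] || [T [F false]]] )]]]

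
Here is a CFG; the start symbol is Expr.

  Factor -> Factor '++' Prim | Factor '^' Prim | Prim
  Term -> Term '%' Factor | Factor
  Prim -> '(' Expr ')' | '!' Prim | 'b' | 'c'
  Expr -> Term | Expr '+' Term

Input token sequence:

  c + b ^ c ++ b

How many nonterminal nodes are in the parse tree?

[Expr [Expr [Term [Factor [Prim c]]]] + [Term [Factor [Factor [Factor [Prim b]] ^ [Prim c]] ++ [Prim b]]]]

12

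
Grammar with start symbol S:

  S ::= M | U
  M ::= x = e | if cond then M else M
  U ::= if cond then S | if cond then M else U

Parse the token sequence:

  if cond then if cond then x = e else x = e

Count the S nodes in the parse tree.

[S [U if cond then [S [M if cond then [M x = e] else [M x = e]]]]]

2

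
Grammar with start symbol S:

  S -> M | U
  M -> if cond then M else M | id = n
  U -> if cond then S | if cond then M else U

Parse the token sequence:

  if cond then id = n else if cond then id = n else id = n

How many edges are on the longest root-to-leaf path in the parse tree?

4

[S [M if cond then [M id = n] else [M if cond then [M id = n] else [M id = n]]]]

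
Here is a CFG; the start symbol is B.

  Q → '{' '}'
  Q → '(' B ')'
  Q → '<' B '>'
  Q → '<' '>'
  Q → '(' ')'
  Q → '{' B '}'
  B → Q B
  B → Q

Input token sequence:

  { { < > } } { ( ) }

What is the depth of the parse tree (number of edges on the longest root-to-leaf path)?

6

[B [Q { [B [Q { [B [Q < >]] }]] }] [B [Q { [B [Q ( )]] }]]]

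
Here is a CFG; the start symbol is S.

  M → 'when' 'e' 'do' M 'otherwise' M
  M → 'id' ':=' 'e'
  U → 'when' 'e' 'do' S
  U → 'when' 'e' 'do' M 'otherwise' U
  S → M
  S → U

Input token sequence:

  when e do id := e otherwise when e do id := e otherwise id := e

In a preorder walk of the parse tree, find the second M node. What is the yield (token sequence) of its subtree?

[S [M when e do [M id := e] otherwise [M when e do [M id := e] otherwise [M id := e]]]]

id := e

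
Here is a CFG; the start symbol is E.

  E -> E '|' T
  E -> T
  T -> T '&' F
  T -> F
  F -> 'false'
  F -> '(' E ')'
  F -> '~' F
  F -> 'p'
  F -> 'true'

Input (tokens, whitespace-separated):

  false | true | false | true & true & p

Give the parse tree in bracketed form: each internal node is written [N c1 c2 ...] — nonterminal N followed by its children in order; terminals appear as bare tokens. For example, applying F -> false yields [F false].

E
E | T
E | T | T
E | T | T | T
T | T | T | T
F | T | T | T
false | T | T | T
false | F | T | T
false | true | T | T
false | true | F | T
false | true | false | T
false | true | false | T & F
false | true | false | T & F & F
false | true | false | F & F & F
false | true | false | true & F & F
false | true | false | true & true & F
false | true | false | true & true & p

[E [E [E [E [T [F false]]] | [T [F true]]] | [T [F false]]] | [T [T [T [F true]] & [F true]] & [F p]]]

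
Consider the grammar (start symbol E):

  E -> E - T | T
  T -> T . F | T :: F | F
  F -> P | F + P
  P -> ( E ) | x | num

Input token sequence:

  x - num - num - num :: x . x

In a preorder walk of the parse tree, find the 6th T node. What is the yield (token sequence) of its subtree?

[E [E [E [E [T [F [P x]]]] - [T [F [P num]]]] - [T [F [P num]]]] - [T [T [T [F [P num]]] :: [F [P x]]] . [F [P x]]]]

num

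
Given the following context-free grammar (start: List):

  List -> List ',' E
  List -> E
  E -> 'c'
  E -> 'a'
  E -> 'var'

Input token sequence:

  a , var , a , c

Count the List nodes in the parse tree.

[List [List [List [List [E a]] , [E var]] , [E a]] , [E c]]

4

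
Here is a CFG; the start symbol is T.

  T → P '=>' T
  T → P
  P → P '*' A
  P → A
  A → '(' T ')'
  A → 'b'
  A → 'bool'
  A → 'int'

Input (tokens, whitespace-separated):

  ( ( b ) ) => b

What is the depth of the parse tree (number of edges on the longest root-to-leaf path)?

9

[T [P [A ( [T [P [A ( [T [P [A b]]] )]]] )]] => [T [P [A b]]]]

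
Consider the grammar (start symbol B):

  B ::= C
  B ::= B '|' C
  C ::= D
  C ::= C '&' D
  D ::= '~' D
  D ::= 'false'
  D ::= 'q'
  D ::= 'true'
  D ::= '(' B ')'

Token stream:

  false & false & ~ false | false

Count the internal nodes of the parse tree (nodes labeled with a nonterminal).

11

[B [B [C [C [C [D false]] & [D false]] & [D ~ [D false]]]] | [C [D false]]]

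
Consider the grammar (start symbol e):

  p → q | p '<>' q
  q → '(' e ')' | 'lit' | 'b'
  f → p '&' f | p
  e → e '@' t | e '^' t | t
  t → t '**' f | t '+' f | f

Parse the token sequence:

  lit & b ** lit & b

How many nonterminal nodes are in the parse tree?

15

[e [t [t [f [p [q lit]] & [f [p [q b]]]]] ** [f [p [q lit]] & [f [p [q b]]]]]]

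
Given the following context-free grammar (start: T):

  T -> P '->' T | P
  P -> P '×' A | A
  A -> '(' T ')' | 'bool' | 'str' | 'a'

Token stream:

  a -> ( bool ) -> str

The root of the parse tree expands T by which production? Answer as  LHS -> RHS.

T -> P '->' T

[T [P [A a]] -> [T [P [A ( [T [P [A bool]]] )]] -> [T [P [A str]]]]]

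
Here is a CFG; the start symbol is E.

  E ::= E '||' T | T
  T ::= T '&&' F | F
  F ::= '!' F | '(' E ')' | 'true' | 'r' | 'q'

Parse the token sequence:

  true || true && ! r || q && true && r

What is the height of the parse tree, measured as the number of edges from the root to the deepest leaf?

[E [E [E [T [F true]]] || [T [T [F true]] && [F ! [F r]]]] || [T [T [T [F q]] && [F true]] && [F r]]]

5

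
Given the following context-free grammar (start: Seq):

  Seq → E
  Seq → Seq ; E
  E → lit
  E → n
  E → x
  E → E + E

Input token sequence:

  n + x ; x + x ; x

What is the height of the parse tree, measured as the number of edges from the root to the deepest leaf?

5

[Seq [Seq [Seq [E [E n] + [E x]]] ; [E [E x] + [E x]]] ; [E x]]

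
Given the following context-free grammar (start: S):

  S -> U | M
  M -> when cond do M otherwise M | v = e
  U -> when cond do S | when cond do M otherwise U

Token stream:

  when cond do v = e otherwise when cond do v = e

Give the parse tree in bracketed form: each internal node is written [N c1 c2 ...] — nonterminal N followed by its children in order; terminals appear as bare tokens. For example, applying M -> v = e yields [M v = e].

[S [U when cond do [M v = e] otherwise [U when cond do [S [M v = e]]]]]

S
U
when cond do M otherwise U
when cond do v = e otherwise U
when cond do v = e otherwise when cond do S
when cond do v = e otherwise when cond do M
when cond do v = e otherwise when cond do v = e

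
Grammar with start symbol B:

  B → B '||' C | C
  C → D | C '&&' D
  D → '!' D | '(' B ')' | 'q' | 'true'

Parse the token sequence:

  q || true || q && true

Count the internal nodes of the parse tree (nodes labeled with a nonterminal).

11

[B [B [B [C [D q]]] || [C [D true]]] || [C [C [D q]] && [D true]]]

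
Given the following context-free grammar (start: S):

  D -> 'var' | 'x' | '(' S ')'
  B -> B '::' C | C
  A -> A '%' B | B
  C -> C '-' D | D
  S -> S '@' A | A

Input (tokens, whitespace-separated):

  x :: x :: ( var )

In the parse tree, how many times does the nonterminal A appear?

2

[S [A [B [B [B [C [D x]]] :: [C [D x]]] :: [C [D ( [S [A [B [C [D var]]]]] )]]]]]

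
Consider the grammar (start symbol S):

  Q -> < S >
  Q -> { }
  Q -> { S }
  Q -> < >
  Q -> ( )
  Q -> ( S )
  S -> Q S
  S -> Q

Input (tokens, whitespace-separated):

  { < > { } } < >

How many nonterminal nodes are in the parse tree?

8

[S [Q { [S [Q < >] [S [Q { }]]] }] [S [Q < >]]]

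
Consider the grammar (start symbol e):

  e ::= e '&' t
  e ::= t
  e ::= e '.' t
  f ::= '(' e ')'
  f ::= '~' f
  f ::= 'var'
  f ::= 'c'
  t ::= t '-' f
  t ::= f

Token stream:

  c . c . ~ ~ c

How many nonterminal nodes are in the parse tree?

[e [e [e [t [f c]]] . [t [f c]]] . [t [f ~ [f ~ [f c]]]]]

11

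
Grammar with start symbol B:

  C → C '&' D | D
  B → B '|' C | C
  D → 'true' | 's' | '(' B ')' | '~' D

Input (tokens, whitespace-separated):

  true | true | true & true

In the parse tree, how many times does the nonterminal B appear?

[B [B [B [C [D true]]] | [C [D true]]] | [C [C [D true]] & [D true]]]

3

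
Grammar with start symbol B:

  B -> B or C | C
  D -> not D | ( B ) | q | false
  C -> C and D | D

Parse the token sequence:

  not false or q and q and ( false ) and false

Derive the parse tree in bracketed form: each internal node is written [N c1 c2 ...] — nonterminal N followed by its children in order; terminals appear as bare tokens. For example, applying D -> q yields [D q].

B
B or C
C or C
D or C
not D or C
not false or C
not false or C and D
not false or C and D and D
not false or C and D and D and D
not false or D and D and D and D
not false or q and D and D and D
not false or q and q and D and D
not false or q and q and ( B ) and D
not false or q and q and ( C ) and D
not false or q and q and ( D ) and D
not false or q and q and ( false ) and D
not false or q and q and ( false ) and false

[B [B [C [D not [D false]]]] or [C [C [C [C [D q]] and [D q]] and [D ( [B [C [D false]]] )]] and [D false]]]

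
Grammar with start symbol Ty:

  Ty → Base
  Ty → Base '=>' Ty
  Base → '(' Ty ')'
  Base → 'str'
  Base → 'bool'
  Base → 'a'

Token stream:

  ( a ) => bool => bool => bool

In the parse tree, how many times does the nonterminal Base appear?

[Ty [Base ( [Ty [Base a]] )] => [Ty [Base bool] => [Ty [Base bool] => [Ty [Base bool]]]]]

5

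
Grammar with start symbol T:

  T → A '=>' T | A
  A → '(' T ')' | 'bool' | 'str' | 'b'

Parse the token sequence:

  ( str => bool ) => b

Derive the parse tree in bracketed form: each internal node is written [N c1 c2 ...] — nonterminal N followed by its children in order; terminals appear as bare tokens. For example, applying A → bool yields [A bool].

T
A => T
( T ) => T
( A => T ) => T
( str => T ) => T
( str => A ) => T
( str => bool ) => T
( str => bool ) => A
( str => bool ) => b

[T [A ( [T [A str] => [T [A bool]]] )] => [T [A b]]]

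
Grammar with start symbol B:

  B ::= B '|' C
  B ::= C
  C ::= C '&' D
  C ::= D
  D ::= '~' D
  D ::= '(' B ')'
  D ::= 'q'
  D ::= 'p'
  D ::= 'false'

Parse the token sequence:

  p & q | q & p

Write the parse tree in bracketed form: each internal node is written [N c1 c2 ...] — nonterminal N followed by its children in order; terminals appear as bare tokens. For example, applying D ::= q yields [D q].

B
B | C
C | C
C & D | C
D & D | C
p & D | C
p & q | C
p & q | C & D
p & q | D & D
p & q | q & D
p & q | q & p

[B [B [C [C [D p]] & [D q]]] | [C [C [D q]] & [D p]]]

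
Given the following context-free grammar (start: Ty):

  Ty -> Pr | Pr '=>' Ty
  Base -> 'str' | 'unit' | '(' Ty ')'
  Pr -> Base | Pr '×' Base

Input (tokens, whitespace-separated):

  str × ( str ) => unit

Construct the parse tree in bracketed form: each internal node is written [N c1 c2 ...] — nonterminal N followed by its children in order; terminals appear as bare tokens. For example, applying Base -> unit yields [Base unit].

[Ty [Pr [Pr [Base str]] × [Base ( [Ty [Pr [Base str]]] )]] => [Ty [Pr [Base unit]]]]

Ty
Pr => Ty
Pr × Base => Ty
Base × Base => Ty
str × Base => Ty
str × ( Ty ) => Ty
str × ( Pr ) => Ty
str × ( Base ) => Ty
str × ( str ) => Ty
str × ( str ) => Pr
str × ( str ) => Base
str × ( str ) => unit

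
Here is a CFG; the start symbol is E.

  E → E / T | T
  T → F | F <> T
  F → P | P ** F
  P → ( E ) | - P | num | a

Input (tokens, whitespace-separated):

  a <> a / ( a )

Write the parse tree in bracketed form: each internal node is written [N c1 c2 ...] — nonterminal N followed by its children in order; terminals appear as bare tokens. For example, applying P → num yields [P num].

[E [E [T [F [P a]] <> [T [F [P a]]]]] / [T [F [P ( [E [T [F [P a]]]] )]]]]

E
E / T
T / T
F <> T / T
P <> T / T
a <> T / T
a <> F / T
a <> P / T
a <> a / T
a <> a / F
a <> a / P
a <> a / ( E )
a <> a / ( T )
a <> a / ( F )
a <> a / ( P )
a <> a / ( a )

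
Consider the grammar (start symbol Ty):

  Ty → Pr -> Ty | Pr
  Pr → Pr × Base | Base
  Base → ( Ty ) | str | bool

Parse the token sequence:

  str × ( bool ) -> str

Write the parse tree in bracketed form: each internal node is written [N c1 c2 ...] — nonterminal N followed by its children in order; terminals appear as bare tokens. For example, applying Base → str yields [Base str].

Ty
Pr -> Ty
Pr × Base -> Ty
Base × Base -> Ty
str × Base -> Ty
str × ( Ty ) -> Ty
str × ( Pr ) -> Ty
str × ( Base ) -> Ty
str × ( bool ) -> Ty
str × ( bool ) -> Pr
str × ( bool ) -> Base
str × ( bool ) -> str

[Ty [Pr [Pr [Base str]] × [Base ( [Ty [Pr [Base bool]]] )]] -> [Ty [Pr [Base str]]]]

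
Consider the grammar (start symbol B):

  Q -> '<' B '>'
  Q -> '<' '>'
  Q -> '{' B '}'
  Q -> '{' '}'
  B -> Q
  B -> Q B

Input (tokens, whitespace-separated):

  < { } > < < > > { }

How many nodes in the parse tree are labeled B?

[B [Q < [B [Q { }]] >] [B [Q < [B [Q < >]] >] [B [Q { }]]]]

5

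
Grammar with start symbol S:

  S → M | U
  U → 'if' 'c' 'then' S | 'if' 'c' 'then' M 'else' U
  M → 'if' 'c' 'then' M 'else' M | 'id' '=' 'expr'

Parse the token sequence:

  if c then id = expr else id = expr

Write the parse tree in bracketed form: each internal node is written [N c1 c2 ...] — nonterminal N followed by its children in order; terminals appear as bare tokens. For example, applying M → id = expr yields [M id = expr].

S
M
if c then M else M
if c then id = expr else M
if c then id = expr else id = expr

[S [M if c then [M id = expr] else [M id = expr]]]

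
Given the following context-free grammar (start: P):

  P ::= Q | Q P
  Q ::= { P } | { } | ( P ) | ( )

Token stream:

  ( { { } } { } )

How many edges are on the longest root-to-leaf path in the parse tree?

[P [Q ( [P [Q { [P [Q { }]] }] [P [Q { }]]] )]]

6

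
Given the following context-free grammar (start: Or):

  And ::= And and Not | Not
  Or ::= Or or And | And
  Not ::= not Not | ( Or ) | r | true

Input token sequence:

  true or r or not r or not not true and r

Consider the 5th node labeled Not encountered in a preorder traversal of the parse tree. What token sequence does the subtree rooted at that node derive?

not not true

[Or [Or [Or [Or [And [Not true]]] or [And [Not r]]] or [And [Not not [Not r]]]] or [And [And [Not not [Not not [Not true]]]] and [Not r]]]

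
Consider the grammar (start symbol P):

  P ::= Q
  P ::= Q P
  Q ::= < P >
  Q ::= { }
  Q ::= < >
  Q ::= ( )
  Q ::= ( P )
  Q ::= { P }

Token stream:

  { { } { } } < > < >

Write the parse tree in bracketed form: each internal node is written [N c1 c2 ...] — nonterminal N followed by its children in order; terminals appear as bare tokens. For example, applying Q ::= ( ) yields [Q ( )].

[P [Q { [P [Q { }] [P [Q { }]]] }] [P [Q < >] [P [Q < >]]]]

P
Q P
{ P } P
{ Q P } P
{ { } P } P
{ { } Q } P
{ { } { } } P
{ { } { } } Q P
{ { } { } } < > P
{ { } { } } < > Q
{ { } { } } < > < >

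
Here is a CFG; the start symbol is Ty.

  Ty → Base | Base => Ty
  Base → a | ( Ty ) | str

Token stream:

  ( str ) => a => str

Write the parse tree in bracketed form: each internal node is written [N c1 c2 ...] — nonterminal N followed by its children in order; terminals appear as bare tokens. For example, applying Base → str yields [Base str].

Ty
Base => Ty
( Ty ) => Ty
( Base ) => Ty
( str ) => Ty
( str ) => Base => Ty
( str ) => a => Ty
( str ) => a => Base
( str ) => a => str

[Ty [Base ( [Ty [Base str]] )] => [Ty [Base a] => [Ty [Base str]]]]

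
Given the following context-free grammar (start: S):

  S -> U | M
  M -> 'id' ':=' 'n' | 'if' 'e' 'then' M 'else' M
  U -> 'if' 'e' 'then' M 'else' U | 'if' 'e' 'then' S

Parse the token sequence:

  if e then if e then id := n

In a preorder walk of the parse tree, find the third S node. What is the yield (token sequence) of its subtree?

[S [U if e then [S [U if e then [S [M id := n]]]]]]

id := n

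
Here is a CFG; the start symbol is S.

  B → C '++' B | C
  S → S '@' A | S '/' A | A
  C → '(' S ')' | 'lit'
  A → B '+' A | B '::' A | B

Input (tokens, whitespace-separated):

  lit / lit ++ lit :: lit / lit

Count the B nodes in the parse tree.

5

[S [S [S [A [B [C lit]]]] / [A [B [C lit] ++ [B [C lit]]] :: [A [B [C lit]]]]] / [A [B [C lit]]]]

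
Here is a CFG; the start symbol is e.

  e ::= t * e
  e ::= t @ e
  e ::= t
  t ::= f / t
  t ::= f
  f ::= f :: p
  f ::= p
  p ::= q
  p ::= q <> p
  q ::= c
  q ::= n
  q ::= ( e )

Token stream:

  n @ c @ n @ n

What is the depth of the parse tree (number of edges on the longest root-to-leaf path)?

[e [t [f [p [q n]]]] @ [e [t [f [p [q c]]]] @ [e [t [f [p [q n]]]] @ [e [t [f [p [q n]]]]]]]]

8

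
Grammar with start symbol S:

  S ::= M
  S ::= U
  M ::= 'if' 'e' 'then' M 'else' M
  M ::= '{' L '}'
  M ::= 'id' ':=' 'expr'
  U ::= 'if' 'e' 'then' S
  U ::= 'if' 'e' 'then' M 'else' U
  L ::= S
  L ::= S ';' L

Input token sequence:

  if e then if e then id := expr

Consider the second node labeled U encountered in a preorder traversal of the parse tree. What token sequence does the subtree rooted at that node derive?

if e then id := expr

[S [U if e then [S [U if e then [S [M id := expr]]]]]]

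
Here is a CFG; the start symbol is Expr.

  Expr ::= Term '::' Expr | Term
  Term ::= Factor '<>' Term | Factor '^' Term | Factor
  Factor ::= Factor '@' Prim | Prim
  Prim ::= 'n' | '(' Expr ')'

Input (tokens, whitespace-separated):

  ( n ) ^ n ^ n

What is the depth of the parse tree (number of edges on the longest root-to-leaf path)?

[Expr [Term [Factor [Prim ( [Expr [Term [Factor [Prim n]]]] )]] ^ [Term [Factor [Prim n]] ^ [Term [Factor [Prim n]]]]]]

8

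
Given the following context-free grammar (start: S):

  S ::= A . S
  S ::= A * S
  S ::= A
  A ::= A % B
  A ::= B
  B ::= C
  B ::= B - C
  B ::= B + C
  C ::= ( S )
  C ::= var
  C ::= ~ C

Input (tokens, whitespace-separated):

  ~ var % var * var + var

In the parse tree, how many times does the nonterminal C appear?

5

[S [A [A [B [C ~ [C var]]]] % [B [C var]]] * [S [A [B [B [C var]] + [C var]]]]]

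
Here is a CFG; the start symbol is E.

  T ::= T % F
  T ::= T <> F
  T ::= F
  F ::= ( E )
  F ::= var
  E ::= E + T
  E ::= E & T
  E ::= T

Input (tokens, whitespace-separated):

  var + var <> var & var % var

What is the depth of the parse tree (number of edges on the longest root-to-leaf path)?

5

[E [E [E [T [F var]]] + [T [T [F var]] <> [F var]]] & [T [T [F var]] % [F var]]]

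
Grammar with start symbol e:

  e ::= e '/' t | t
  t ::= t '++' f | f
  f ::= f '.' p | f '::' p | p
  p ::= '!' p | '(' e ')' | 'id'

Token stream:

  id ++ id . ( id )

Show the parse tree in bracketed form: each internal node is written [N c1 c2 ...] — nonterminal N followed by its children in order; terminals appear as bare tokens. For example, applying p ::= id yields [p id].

e
t
t ++ f
f ++ f
p ++ f
id ++ f
id ++ f . p
id ++ p . p
id ++ id . p
id ++ id . ( e )
id ++ id . ( t )
id ++ id . ( f )
id ++ id . ( p )
id ++ id . ( id )

[e [t [t [f [p id]]] ++ [f [f [p id]] . [p ( [e [t [f [p id]]]] )]]]]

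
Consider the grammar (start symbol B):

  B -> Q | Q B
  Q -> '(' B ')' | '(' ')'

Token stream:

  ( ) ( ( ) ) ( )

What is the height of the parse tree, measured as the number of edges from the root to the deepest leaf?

[B [Q ( )] [B [Q ( [B [Q ( )]] )] [B [Q ( )]]]]

5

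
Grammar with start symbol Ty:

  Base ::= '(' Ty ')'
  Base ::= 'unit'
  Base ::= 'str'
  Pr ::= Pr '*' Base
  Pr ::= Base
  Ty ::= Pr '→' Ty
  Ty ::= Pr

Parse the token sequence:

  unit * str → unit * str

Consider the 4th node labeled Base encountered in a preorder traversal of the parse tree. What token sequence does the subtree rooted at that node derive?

[Ty [Pr [Pr [Base unit]] * [Base str]] → [Ty [Pr [Pr [Base unit]] * [Base str]]]]

str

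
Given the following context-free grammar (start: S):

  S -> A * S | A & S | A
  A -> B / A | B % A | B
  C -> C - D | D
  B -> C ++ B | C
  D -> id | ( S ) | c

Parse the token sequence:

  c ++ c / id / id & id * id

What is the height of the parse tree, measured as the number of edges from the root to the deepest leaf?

7

[S [A [B [C [D c]] ++ [B [C [D c]]]] / [A [B [C [D id]]] / [A [B [C [D id]]]]]] & [S [A [B [C [D id]]]] * [S [A [B [C [D id]]]]]]]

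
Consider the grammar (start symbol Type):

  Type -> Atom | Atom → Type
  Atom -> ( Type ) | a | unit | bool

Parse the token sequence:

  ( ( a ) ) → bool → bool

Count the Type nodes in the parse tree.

[Type [Atom ( [Type [Atom ( [Type [Atom a]] )]] )] → [Type [Atom bool] → [Type [Atom bool]]]]

5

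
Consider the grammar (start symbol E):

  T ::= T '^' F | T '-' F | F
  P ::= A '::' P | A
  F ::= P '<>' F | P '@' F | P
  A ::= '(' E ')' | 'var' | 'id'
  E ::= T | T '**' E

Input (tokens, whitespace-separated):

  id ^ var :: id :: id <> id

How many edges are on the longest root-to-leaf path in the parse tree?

7

[E [T [T [F [P [A id]]]] ^ [F [P [A var] :: [P [A id] :: [P [A id]]]] <> [F [P [A id]]]]]]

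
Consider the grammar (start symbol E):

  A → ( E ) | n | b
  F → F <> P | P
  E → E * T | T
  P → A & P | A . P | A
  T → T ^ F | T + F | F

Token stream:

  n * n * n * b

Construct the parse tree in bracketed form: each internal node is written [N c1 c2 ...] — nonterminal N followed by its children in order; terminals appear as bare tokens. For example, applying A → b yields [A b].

E
E * T
E * T * T
E * T * T * T
T * T * T * T
F * T * T * T
P * T * T * T
A * T * T * T
n * T * T * T
n * F * T * T
n * P * T * T
n * A * T * T
n * n * T * T
n * n * F * T
n * n * P * T
n * n * A * T
n * n * n * T
n * n * n * F
n * n * n * P
n * n * n * A
n * n * n * b

[E [E [E [E [T [F [P [A n]]]]] * [T [F [P [A n]]]]] * [T [F [P [A n]]]]] * [T [F [P [A b]]]]]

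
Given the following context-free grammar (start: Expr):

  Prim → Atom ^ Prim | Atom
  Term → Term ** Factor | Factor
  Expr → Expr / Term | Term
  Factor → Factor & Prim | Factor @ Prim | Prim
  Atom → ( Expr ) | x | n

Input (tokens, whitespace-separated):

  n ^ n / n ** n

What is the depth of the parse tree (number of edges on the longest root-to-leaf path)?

[Expr [Expr [Term [Factor [Prim [Atom n] ^ [Prim [Atom n]]]]]] / [Term [Term [Factor [Prim [Atom n]]]] ** [Factor [Prim [Atom n]]]]]

7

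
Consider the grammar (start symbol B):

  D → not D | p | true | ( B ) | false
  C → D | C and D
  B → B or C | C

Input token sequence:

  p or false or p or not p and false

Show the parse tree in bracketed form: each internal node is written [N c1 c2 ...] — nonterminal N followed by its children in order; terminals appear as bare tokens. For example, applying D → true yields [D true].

B
B or C
B or C or C
B or C or C or C
C or C or C or C
D or C or C or C
p or C or C or C
p or D or C or C
p or false or C or C
p or false or D or C
p or false or p or C
p or false or p or C and D
p or false or p or D and D
p or false or p or not D and D
p or false or p or not p and D
p or false or p or not p and false

[B [B [B [B [C [D p]]] or [C [D false]]] or [C [D p]]] or [C [C [D not [D p]]] and [D false]]]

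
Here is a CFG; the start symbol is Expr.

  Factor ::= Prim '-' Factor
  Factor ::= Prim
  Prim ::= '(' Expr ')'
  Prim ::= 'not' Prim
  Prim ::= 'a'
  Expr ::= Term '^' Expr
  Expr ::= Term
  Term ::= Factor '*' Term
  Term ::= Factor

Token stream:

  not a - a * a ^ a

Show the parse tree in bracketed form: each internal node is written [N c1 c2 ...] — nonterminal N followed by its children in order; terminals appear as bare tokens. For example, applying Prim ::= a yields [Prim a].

Expr
Term ^ Expr
Factor * Term ^ Expr
Prim - Factor * Term ^ Expr
not Prim - Factor * Term ^ Expr
not a - Factor * Term ^ Expr
not a - Prim * Term ^ Expr
not a - a * Term ^ Expr
not a - a * Factor ^ Expr
not a - a * Prim ^ Expr
not a - a * a ^ Expr
not a - a * a ^ Term
not a - a * a ^ Factor
not a - a * a ^ Prim
not a - a * a ^ a

[Expr [Term [Factor [Prim not [Prim a]] - [Factor [Prim a]]] * [Term [Factor [Prim a]]]] ^ [Expr [Term [Factor [Prim a]]]]]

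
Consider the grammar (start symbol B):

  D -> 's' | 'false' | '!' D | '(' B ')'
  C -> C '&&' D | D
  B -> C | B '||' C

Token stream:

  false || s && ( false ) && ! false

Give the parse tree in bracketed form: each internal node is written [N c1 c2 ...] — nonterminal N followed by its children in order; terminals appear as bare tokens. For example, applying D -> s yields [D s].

[B [B [C [D false]]] || [C [C [C [D s]] && [D ( [B [C [D false]]] )]] && [D ! [D false]]]]

B
B || C
C || C
D || C
false || C
false || C && D
false || C && D && D
false || D && D && D
false || s && D && D
false || s && ( B ) && D
false || s && ( C ) && D
false || s && ( D ) && D
false || s && ( false ) && D
false || s && ( false ) && ! D
false || s && ( false ) && ! false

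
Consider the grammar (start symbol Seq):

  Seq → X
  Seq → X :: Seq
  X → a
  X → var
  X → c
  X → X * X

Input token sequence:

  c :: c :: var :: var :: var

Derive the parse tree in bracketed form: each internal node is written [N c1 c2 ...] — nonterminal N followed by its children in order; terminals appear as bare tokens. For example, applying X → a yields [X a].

[Seq [X c] :: [Seq [X c] :: [Seq [X var] :: [Seq [X var] :: [Seq [X var]]]]]]

Seq
X :: Seq
c :: Seq
c :: X :: Seq
c :: c :: Seq
c :: c :: X :: Seq
c :: c :: var :: Seq
c :: c :: var :: X :: Seq
c :: c :: var :: var :: Seq
c :: c :: var :: var :: X
c :: c :: var :: var :: var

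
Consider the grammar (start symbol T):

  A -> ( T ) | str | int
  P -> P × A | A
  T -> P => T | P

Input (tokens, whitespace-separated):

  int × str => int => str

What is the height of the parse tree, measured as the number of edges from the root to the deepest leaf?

5

[T [P [P [A int]] × [A str]] => [T [P [A int]] => [T [P [A str]]]]]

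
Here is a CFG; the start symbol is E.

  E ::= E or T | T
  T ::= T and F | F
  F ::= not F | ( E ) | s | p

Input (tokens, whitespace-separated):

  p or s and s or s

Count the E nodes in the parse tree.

3

[E [E [E [T [F p]]] or [T [T [F s]] and [F s]]] or [T [F s]]]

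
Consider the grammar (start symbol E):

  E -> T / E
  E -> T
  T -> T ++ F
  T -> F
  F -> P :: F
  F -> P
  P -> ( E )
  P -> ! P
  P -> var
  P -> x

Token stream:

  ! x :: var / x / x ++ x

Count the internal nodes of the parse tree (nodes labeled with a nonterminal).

[E [T [F [P ! [P x]] :: [F [P var]]]] / [E [T [F [P x]]] / [E [T [T [F [P x]]] ++ [F [P x]]]]]]

18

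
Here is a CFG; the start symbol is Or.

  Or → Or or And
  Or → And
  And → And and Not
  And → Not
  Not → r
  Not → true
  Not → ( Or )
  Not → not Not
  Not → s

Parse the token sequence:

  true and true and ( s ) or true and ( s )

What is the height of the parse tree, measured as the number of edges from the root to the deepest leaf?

[Or [Or [And [And [And [Not true]] and [Not true]] and [Not ( [Or [And [Not s]]] )]]] or [And [And [Not true]] and [Not ( [Or [And [Not s]]] )]]]

7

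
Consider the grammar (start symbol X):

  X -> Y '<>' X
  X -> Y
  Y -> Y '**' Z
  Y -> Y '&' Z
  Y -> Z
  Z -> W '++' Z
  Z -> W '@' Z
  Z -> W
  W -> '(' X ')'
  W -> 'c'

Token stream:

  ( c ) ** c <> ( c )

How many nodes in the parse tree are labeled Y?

[X [Y [Y [Z [W ( [X [Y [Z [W c]]]] )]]] ** [Z [W c]]] <> [X [Y [Z [W ( [X [Y [Z [W c]]]] )]]]]]

5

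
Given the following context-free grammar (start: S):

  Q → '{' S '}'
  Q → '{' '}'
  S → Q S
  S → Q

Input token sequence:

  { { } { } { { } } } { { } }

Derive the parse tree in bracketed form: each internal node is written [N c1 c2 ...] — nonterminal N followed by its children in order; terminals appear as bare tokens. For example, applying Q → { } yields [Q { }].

[S [Q { [S [Q { }] [S [Q { }] [S [Q { [S [Q { }]] }]]]] }] [S [Q { [S [Q { }]] }]]]

S
Q S
{ S } S
{ Q S } S
{ { } S } S
{ { } Q S } S
{ { } { } S } S
{ { } { } Q } S
{ { } { } { S } } S
{ { } { } { Q } } S
{ { } { } { { } } } S
{ { } { } { { } } } Q
{ { } { } { { } } } { S }
{ { } { } { { } } } { Q }
{ { } { } { { } } } { { } }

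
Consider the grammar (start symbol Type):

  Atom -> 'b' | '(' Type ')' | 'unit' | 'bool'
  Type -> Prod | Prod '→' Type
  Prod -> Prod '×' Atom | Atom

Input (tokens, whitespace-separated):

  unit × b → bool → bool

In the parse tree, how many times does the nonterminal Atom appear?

4

[Type [Prod [Prod [Atom unit]] × [Atom b]] → [Type [Prod [Atom bool]] → [Type [Prod [Atom bool]]]]]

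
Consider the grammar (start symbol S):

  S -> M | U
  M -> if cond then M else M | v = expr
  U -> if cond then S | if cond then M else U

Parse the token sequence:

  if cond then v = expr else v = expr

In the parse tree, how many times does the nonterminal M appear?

[S [M if cond then [M v = expr] else [M v = expr]]]

3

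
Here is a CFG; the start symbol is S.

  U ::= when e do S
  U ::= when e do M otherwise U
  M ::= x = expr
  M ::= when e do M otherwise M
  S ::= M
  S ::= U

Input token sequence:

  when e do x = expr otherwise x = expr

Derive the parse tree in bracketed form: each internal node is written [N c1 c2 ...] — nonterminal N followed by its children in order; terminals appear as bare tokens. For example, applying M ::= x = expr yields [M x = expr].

[S [M when e do [M x = expr] otherwise [M x = expr]]]

S
M
when e do M otherwise M
when e do x = expr otherwise M
when e do x = expr otherwise x = expr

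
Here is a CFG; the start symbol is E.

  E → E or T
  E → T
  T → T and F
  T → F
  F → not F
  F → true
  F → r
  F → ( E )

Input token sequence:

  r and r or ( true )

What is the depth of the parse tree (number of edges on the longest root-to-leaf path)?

[E [E [T [T [F r]] and [F r]]] or [T [F ( [E [T [F true]]] )]]]

6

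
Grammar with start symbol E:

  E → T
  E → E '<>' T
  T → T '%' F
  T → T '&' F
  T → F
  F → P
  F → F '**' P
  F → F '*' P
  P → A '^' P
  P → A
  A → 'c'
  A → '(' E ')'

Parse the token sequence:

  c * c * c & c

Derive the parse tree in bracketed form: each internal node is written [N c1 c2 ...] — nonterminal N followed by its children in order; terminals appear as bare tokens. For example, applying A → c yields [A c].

[E [T [T [F [F [F [P [A c]]] * [P [A c]]] * [P [A c]]]] & [F [P [A c]]]]]

E
T
T & F
F & F
F * P & F
F * P * P & F
P * P * P & F
A * P * P & F
c * P * P & F
c * A * P & F
c * c * P & F
c * c * A & F
c * c * c & F
c * c * c & P
c * c * c & A
c * c * c & c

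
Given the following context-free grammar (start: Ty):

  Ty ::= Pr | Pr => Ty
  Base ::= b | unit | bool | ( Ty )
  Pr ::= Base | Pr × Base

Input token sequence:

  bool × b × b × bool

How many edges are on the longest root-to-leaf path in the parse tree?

6

[Ty [Pr [Pr [Pr [Pr [Base bool]] × [Base b]] × [Base b]] × [Base bool]]]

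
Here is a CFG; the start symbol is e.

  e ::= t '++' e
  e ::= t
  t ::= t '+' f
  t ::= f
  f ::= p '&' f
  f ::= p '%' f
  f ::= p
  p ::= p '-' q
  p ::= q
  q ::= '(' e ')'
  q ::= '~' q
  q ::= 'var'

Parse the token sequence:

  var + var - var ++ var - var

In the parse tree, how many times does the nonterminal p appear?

[e [t [t [f [p [q var]]]] + [f [p [p [q var]] - [q var]]]] ++ [e [t [f [p [p [q var]] - [q var]]]]]]

5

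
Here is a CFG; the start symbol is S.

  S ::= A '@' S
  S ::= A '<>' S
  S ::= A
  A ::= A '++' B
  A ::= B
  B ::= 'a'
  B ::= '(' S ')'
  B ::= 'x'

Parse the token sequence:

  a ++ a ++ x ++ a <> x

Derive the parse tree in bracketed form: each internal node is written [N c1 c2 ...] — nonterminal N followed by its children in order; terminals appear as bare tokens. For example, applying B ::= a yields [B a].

S
A <> S
A ++ B <> S
A ++ B ++ B <> S
A ++ B ++ B ++ B <> S
B ++ B ++ B ++ B <> S
a ++ B ++ B ++ B <> S
a ++ a ++ B ++ B <> S
a ++ a ++ x ++ B <> S
a ++ a ++ x ++ a <> S
a ++ a ++ x ++ a <> A
a ++ a ++ x ++ a <> B
a ++ a ++ x ++ a <> x

[S [A [A [A [A [B a]] ++ [B a]] ++ [B x]] ++ [B a]] <> [S [A [B x]]]]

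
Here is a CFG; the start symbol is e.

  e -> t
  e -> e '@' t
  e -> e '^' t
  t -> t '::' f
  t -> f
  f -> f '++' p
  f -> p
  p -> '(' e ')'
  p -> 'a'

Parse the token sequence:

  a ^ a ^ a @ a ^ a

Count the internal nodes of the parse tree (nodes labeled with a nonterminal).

20

[e [e [e [e [e [t [f [p a]]]] ^ [t [f [p a]]]] ^ [t [f [p a]]]] @ [t [f [p a]]]] ^ [t [f [p a]]]]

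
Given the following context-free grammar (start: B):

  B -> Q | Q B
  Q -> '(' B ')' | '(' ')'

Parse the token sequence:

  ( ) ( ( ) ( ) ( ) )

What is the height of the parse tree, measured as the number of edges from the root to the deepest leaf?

7

[B [Q ( )] [B [Q ( [B [Q ( )] [B [Q ( )] [B [Q ( )]]]] )]]]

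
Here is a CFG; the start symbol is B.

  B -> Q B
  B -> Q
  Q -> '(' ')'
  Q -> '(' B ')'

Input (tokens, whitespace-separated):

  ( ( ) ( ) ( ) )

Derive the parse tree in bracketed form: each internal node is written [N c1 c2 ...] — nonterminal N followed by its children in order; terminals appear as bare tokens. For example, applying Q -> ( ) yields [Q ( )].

B
Q
( B )
( Q B )
( ( ) B )
( ( ) Q B )
( ( ) ( ) B )
( ( ) ( ) Q )
( ( ) ( ) ( ) )

[B [Q ( [B [Q ( )] [B [Q ( )] [B [Q ( )]]]] )]]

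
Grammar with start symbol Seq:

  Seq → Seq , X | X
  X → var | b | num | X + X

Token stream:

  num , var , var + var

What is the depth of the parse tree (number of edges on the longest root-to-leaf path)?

4

[Seq [Seq [Seq [X num]] , [X var]] , [X [X var] + [X var]]]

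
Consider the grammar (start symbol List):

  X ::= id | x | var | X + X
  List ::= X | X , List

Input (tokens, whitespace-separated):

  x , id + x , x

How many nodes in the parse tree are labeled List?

[List [X x] , [List [X [X id] + [X x]] , [List [X x]]]]

3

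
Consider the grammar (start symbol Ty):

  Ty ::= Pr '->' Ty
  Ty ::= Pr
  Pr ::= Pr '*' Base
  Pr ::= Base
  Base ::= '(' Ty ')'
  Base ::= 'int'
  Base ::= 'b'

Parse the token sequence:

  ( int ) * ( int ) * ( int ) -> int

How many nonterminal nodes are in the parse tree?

19

[Ty [Pr [Pr [Pr [Base ( [Ty [Pr [Base int]]] )]] * [Base ( [Ty [Pr [Base int]]] )]] * [Base ( [Ty [Pr [Base int]]] )]] -> [Ty [Pr [Base int]]]]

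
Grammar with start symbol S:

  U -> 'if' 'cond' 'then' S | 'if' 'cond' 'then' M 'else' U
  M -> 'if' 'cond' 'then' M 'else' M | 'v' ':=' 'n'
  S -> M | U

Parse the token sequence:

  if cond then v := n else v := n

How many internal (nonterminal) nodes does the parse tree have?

[S [M if cond then [M v := n] else [M v := n]]]

4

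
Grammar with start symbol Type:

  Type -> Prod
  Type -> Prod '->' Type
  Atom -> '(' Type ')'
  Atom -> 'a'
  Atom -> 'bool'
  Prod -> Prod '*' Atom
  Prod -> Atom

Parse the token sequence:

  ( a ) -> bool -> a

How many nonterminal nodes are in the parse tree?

[Type [Prod [Atom ( [Type [Prod [Atom a]]] )]] -> [Type [Prod [Atom bool]] -> [Type [Prod [Atom a]]]]]

12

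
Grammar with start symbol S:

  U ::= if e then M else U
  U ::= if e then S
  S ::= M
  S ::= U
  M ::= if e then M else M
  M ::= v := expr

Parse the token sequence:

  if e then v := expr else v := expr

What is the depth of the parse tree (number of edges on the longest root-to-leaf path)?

3

[S [M if e then [M v := expr] else [M v := expr]]]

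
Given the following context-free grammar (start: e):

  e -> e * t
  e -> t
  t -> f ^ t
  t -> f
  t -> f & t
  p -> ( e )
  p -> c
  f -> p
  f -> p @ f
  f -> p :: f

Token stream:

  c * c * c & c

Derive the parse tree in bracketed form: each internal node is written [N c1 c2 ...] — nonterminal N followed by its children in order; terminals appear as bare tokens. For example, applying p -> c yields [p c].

[e [e [e [t [f [p c]]]] * [t [f [p c]]]] * [t [f [p c]] & [t [f [p c]]]]]

e
e * t
e * t * t
t * t * t
f * t * t
p * t * t
c * t * t
c * f * t
c * p * t
c * c * t
c * c * f & t
c * c * p & t
c * c * c & t
c * c * c & f
c * c * c & p
c * c * c & c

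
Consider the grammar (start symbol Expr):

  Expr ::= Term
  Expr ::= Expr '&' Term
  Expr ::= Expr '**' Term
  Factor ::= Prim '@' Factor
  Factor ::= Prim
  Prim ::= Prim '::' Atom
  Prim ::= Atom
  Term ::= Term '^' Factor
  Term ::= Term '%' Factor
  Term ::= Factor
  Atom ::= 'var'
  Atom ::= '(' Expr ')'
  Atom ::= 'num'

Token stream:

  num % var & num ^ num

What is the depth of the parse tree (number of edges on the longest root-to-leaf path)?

7

[Expr [Expr [Term [Term [Factor [Prim [Atom num]]]] % [Factor [Prim [Atom var]]]]] & [Term [Term [Factor [Prim [Atom num]]]] ^ [Factor [Prim [Atom num]]]]]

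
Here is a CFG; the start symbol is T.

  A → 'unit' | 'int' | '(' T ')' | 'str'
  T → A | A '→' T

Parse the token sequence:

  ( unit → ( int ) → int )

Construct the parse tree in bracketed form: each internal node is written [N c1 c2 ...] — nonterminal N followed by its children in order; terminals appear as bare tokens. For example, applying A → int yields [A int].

[T [A ( [T [A unit] → [T [A ( [T [A int]] )] → [T [A int]]]] )]]

T
A
( T )
( A → T )
( unit → T )
( unit → A → T )
( unit → ( T ) → T )
( unit → ( A ) → T )
( unit → ( int ) → T )
( unit → ( int ) → A )
( unit → ( int ) → int )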